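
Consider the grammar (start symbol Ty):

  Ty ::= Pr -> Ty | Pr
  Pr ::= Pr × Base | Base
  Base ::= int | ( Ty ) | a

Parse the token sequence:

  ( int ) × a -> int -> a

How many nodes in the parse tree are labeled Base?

[Ty [Pr [Pr [Base ( [Ty [Pr [Base int]]] )]] × [Base a]] -> [Ty [Pr [Base int]] -> [Ty [Pr [Base a]]]]]

5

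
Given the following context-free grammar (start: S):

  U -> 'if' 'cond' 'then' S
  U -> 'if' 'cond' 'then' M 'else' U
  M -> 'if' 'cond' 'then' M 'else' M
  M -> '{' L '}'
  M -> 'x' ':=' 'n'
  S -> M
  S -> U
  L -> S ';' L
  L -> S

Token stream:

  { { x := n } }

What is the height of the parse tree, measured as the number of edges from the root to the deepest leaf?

8

[S [M { [L [S [M { [L [S [M x := n]]] }]]] }]]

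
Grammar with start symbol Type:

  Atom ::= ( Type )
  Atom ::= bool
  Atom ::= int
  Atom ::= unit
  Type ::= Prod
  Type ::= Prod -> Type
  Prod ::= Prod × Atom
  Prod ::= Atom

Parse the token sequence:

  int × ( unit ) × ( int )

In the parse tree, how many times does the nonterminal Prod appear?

5

[Type [Prod [Prod [Prod [Atom int]] × [Atom ( [Type [Prod [Atom unit]]] )]] × [Atom ( [Type [Prod [Atom int]]] )]]]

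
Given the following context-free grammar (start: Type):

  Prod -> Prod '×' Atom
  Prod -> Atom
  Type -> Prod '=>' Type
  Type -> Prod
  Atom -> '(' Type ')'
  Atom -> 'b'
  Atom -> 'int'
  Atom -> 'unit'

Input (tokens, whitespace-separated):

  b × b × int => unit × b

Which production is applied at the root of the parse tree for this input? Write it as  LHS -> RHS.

Type -> Prod '=>' Type

[Type [Prod [Prod [Prod [Atom b]] × [Atom b]] × [Atom int]] => [Type [Prod [Prod [Atom unit]] × [Atom b]]]]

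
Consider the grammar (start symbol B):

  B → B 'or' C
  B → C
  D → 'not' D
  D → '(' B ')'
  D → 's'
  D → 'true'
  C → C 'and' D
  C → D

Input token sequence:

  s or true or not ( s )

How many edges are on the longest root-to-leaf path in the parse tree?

[B [B [B [C [D s]]] or [C [D true]]] or [C [D not [D ( [B [C [D s]]] )]]]]

7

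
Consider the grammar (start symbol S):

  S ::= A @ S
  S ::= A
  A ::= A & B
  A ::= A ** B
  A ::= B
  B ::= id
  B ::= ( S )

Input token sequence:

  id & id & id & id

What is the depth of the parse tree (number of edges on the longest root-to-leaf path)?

[S [A [A [A [A [B id]] & [B id]] & [B id]] & [B id]]]

6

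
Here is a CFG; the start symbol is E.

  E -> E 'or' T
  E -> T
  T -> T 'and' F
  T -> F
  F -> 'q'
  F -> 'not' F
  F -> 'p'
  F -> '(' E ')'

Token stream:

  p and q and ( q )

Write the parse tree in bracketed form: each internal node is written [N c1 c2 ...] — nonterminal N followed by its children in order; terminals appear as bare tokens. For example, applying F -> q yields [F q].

E
T
T and F
T and F and F
F and F and F
p and F and F
p and q and F
p and q and ( E )
p and q and ( T )
p and q and ( F )
p and q and ( q )

[E [T [T [T [F p]] and [F q]] and [F ( [E [T [F q]]] )]]]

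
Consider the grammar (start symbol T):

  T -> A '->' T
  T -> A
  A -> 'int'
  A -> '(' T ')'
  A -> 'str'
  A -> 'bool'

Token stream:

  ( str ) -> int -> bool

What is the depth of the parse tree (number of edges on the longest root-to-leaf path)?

4

[T [A ( [T [A str]] )] -> [T [A int] -> [T [A bool]]]]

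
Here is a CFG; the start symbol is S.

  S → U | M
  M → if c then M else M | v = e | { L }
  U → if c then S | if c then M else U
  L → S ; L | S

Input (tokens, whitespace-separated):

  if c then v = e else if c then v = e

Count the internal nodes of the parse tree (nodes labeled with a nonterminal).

6

[S [U if c then [M v = e] else [U if c then [S [M v = e]]]]]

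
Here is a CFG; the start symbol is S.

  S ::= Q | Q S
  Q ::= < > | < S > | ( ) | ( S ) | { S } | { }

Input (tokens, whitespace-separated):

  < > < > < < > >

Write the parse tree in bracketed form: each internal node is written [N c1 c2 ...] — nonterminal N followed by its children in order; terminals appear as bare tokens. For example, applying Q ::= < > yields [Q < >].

[S [Q < >] [S [Q < >] [S [Q < [S [Q < >]] >]]]]

S
Q S
< > S
< > Q S
< > < > S
< > < > Q
< > < > < S >
< > < > < Q >
< > < > < < > >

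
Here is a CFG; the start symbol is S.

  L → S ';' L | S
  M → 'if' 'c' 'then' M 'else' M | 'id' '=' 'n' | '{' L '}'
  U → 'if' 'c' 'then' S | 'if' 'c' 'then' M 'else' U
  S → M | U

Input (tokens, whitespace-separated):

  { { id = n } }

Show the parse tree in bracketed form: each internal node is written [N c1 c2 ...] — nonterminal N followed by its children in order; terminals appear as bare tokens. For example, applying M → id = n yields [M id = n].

S
M
{ L }
{ S }
{ M }
{ { L } }
{ { S } }
{ { M } }
{ { id = n } }

[S [M { [L [S [M { [L [S [M id = n]]] }]]] }]]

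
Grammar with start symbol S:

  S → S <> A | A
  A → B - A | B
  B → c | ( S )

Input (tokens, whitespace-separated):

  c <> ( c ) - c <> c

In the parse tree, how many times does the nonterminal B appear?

5

[S [S [S [A [B c]]] <> [A [B ( [S [A [B c]]] )] - [A [B c]]]] <> [A [B c]]]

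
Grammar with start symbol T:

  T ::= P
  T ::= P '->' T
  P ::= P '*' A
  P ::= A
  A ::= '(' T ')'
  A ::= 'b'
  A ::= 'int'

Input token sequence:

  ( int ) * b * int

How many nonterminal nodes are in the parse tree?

[T [P [P [P [A ( [T [P [A int]]] )]] * [A b]] * [A int]]]

10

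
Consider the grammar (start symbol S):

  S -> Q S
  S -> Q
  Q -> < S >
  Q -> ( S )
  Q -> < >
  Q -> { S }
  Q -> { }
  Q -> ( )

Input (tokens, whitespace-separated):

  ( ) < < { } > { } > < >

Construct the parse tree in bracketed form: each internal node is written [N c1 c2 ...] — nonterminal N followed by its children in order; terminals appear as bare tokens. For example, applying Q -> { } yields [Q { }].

S
Q S
( ) S
( ) Q S
( ) < S > S
( ) < Q S > S
( ) < < S > S > S
( ) < < Q > S > S
( ) < < { } > S > S
( ) < < { } > Q > S
( ) < < { } > { } > S
( ) < < { } > { } > Q
( ) < < { } > { } > < >

[S [Q ( )] [S [Q < [S [Q < [S [Q { }]] >] [S [Q { }]]] >] [S [Q < >]]]]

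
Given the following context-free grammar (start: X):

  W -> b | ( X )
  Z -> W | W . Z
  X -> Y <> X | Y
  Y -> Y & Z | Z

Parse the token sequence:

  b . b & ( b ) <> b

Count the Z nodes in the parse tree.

[X [Y [Y [Z [W b] . [Z [W b]]]] & [Z [W ( [X [Y [Z [W b]]]] )]]] <> [X [Y [Z [W b]]]]]

5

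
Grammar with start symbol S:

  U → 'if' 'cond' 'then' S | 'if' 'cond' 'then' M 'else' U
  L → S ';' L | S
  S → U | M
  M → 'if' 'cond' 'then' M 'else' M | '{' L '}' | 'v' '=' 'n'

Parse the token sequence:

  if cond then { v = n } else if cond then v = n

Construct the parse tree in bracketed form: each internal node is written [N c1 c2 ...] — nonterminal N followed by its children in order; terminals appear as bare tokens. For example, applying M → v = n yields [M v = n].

[S [U if cond then [M { [L [S [M v = n]]] }] else [U if cond then [S [M v = n]]]]]

S
U
if cond then M else U
if cond then { L } else U
if cond then { S } else U
if cond then { M } else U
if cond then { v = n } else U
if cond then { v = n } else if cond then S
if cond then { v = n } else if cond then M
if cond then { v = n } else if cond then v = n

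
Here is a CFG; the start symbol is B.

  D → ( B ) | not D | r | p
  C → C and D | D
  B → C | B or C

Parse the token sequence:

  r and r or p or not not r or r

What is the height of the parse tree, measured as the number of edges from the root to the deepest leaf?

[B [B [B [B [C [C [D r]] and [D r]]] or [C [D p]]] or [C [D not [D not [D r]]]]] or [C [D r]]]

7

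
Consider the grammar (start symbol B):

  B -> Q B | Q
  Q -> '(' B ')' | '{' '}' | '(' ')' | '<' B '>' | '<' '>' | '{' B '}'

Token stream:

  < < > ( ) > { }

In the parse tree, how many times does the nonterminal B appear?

4

[B [Q < [B [Q < >] [B [Q ( )]]] >] [B [Q { }]]]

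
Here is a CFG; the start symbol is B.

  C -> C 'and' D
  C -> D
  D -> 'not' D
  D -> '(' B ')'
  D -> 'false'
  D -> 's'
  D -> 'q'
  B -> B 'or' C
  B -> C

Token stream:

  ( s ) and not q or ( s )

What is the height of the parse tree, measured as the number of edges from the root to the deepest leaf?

[B [B [C [C [D ( [B [C [D s]]] )]] and [D not [D q]]]] or [C [D ( [B [C [D s]]] )]]]

8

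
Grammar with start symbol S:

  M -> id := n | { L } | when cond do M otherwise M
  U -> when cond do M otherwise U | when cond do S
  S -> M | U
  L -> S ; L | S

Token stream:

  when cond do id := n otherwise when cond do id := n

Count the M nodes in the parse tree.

[S [U when cond do [M id := n] otherwise [U when cond do [S [M id := n]]]]]

2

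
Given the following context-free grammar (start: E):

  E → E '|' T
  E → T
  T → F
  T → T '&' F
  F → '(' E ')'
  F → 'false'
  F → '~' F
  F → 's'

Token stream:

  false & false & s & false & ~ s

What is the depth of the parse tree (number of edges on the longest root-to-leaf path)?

7

[E [T [T [T [T [T [F false]] & [F false]] & [F s]] & [F false]] & [F ~ [F s]]]]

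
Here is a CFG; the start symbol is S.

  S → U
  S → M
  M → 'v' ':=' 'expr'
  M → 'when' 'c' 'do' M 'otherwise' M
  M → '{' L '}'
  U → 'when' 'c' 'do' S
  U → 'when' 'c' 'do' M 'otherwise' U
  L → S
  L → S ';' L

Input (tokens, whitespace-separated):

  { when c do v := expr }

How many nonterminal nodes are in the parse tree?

7

[S [M { [L [S [U when c do [S [M v := expr]]]]] }]]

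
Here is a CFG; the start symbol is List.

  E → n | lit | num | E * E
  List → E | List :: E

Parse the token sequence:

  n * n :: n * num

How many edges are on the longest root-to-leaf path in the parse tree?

4

[List [List [E [E n] * [E n]]] :: [E [E n] * [E num]]]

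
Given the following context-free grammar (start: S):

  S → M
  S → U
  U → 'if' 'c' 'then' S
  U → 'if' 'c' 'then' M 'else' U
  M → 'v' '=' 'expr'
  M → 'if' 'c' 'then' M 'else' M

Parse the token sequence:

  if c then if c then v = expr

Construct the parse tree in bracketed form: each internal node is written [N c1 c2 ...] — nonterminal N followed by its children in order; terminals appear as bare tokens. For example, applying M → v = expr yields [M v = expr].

S
U
if c then S
if c then U
if c then if c then S
if c then if c then M
if c then if c then v = expr

[S [U if c then [S [U if c then [S [M v = expr]]]]]]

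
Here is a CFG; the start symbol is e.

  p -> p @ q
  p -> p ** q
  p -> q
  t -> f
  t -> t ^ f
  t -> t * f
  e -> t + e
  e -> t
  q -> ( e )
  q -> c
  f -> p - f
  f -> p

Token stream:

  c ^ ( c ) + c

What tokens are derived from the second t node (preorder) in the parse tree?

[e [t [t [f [p [q c]]]] ^ [f [p [q ( [e [t [f [p [q c]]]]] )]]]] + [e [t [f [p [q c]]]]]]

c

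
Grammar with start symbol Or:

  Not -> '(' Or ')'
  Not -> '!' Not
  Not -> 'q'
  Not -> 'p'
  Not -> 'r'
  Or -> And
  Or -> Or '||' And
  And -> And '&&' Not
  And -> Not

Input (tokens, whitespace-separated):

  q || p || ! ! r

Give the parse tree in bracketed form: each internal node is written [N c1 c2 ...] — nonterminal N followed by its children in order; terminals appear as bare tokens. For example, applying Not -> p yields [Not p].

Or
Or || And
Or || And || And
And || And || And
Not || And || And
q || And || And
q || Not || And
q || p || And
q || p || Not
q || p || ! Not
q || p || ! ! Not
q || p || ! ! r

[Or [Or [Or [And [Not q]]] || [And [Not p]]] || [And [Not ! [Not ! [Not r]]]]]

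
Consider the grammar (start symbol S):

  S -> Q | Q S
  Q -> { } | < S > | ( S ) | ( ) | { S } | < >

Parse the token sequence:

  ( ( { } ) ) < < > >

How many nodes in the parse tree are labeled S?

[S [Q ( [S [Q ( [S [Q { }]] )]] )] [S [Q < [S [Q < >]] >]]]

5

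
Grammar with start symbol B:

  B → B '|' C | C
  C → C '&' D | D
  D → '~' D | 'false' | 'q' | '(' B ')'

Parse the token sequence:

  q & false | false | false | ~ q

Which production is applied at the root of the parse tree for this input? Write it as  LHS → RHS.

[B [B [B [B [C [C [D q]] & [D false]]] | [C [D false]]] | [C [D false]]] | [C [D ~ [D q]]]]

B → B '|' C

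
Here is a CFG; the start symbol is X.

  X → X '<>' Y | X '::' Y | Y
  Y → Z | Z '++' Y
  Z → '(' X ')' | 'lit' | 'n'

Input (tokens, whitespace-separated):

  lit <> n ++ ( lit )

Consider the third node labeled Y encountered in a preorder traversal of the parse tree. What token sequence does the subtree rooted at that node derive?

( lit )

[X [X [Y [Z lit]]] <> [Y [Z n] ++ [Y [Z ( [X [Y [Z lit]]] )]]]]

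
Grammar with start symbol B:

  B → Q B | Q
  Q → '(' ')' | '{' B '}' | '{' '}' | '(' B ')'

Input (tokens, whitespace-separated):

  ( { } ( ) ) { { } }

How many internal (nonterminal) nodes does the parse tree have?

[B [Q ( [B [Q { }] [B [Q ( )]]] )] [B [Q { [B [Q { }]] }]]]

10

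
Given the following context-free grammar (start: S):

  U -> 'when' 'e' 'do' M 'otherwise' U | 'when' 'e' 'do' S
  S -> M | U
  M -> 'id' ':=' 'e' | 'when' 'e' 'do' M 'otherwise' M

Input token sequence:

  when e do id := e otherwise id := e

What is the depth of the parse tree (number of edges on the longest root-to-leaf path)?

3

[S [M when e do [M id := e] otherwise [M id := e]]]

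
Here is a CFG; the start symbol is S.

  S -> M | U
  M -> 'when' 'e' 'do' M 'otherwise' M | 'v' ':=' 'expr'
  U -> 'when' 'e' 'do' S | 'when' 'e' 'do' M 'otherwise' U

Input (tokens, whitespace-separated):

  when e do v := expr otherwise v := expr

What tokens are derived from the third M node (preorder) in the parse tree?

v := expr

[S [M when e do [M v := expr] otherwise [M v := expr]]]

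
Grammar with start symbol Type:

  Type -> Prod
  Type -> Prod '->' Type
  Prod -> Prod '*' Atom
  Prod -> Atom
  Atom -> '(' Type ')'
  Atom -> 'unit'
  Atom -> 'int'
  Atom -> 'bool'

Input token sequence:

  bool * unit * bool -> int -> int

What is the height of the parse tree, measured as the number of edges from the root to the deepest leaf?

[Type [Prod [Prod [Prod [Atom bool]] * [Atom unit]] * [Atom bool]] -> [Type [Prod [Atom int]] -> [Type [Prod [Atom int]]]]]

5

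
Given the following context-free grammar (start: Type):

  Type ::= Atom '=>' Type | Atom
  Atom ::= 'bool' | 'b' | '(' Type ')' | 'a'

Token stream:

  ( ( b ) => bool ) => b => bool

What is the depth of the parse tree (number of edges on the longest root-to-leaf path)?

[Type [Atom ( [Type [Atom ( [Type [Atom b]] )] => [Type [Atom bool]]] )] => [Type [Atom b] => [Type [Atom bool]]]]

6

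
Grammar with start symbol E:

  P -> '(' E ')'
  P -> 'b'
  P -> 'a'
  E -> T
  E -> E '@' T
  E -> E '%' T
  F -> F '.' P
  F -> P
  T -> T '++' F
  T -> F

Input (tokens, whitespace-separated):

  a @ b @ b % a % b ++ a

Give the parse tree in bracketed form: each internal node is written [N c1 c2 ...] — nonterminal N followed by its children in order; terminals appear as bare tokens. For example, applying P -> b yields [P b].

E
E % T
E % T % T
E @ T % T % T
E @ T @ T % T % T
T @ T @ T % T % T
F @ T @ T % T % T
P @ T @ T % T % T
a @ T @ T % T % T
a @ F @ T % T % T
a @ P @ T % T % T
a @ b @ T % T % T
a @ b @ F % T % T
a @ b @ P % T % T
a @ b @ b % T % T
a @ b @ b % F % T
a @ b @ b % P % T
a @ b @ b % a % T
a @ b @ b % a % T ++ F
a @ b @ b % a % F ++ F
a @ b @ b % a % P ++ F
a @ b @ b % a % b ++ F
a @ b @ b % a % b ++ P
a @ b @ b % a % b ++ a

[E [E [E [E [E [T [F [P a]]]] @ [T [F [P b]]]] @ [T [F [P b]]]] % [T [F [P a]]]] % [T [T [F [P b]]] ++ [F [P a]]]]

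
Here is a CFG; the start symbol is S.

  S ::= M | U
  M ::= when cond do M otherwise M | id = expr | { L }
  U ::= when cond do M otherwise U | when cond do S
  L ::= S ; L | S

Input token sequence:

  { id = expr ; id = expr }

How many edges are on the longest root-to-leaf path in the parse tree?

6

[S [M { [L [S [M id = expr]] ; [L [S [M id = expr]]]] }]]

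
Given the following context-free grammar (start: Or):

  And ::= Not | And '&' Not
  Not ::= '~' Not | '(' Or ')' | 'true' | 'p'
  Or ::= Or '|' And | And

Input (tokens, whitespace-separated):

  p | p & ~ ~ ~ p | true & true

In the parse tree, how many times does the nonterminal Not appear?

8

[Or [Or [Or [And [Not p]]] | [And [And [Not p]] & [Not ~ [Not ~ [Not ~ [Not p]]]]]] | [And [And [Not true]] & [Not true]]]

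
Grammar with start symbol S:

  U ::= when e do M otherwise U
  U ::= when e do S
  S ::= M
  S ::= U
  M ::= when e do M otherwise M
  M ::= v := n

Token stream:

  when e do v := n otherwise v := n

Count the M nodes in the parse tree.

3

[S [M when e do [M v := n] otherwise [M v := n]]]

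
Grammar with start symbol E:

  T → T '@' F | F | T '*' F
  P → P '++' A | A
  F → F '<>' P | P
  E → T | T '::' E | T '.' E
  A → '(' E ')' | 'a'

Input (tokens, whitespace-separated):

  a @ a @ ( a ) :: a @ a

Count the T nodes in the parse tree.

6

[E [T [T [T [F [P [A a]]]] @ [F [P [A a]]]] @ [F [P [A ( [E [T [F [P [A a]]]]] )]]]] :: [E [T [T [F [P [A a]]]] @ [F [P [A a]]]]]]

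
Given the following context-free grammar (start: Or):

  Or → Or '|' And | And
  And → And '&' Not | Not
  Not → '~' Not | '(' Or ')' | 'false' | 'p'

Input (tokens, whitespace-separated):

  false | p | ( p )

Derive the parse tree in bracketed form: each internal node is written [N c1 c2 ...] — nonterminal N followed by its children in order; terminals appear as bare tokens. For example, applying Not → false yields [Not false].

[Or [Or [Or [And [Not false]]] | [And [Not p]]] | [And [Not ( [Or [And [Not p]]] )]]]

Or
Or | And
Or | And | And
And | And | And
Not | And | And
false | And | And
false | Not | And
false | p | And
false | p | Not
false | p | ( Or )
false | p | ( And )
false | p | ( Not )
false | p | ( p )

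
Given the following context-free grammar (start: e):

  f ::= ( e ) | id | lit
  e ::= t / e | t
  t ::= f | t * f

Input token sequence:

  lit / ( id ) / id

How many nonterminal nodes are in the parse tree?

12

[e [t [f lit]] / [e [t [f ( [e [t [f id]]] )]] / [e [t [f id]]]]]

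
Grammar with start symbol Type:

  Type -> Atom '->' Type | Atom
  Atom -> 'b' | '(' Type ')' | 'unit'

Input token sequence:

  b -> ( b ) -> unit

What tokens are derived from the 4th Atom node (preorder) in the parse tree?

[Type [Atom b] -> [Type [Atom ( [Type [Atom b]] )] -> [Type [Atom unit]]]]

unit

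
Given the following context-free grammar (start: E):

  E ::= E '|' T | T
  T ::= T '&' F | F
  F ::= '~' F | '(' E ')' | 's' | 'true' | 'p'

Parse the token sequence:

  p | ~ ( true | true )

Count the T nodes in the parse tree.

[E [E [T [F p]]] | [T [F ~ [F ( [E [E [T [F true]]] | [T [F true]]] )]]]]

4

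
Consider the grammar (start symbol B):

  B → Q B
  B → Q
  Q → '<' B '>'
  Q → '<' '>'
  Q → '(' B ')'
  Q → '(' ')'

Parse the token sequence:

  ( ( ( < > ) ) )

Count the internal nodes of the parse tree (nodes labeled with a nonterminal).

[B [Q ( [B [Q ( [B [Q ( [B [Q < >]] )]] )]] )]]

8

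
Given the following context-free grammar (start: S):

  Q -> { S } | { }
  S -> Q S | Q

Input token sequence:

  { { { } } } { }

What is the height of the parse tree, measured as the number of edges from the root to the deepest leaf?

6

[S [Q { [S [Q { [S [Q { }]] }]] }] [S [Q { }]]]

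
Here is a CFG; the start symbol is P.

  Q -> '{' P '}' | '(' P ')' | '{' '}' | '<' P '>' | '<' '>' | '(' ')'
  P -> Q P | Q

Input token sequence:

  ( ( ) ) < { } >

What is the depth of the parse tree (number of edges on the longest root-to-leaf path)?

5

[P [Q ( [P [Q ( )]] )] [P [Q < [P [Q { }]] >]]]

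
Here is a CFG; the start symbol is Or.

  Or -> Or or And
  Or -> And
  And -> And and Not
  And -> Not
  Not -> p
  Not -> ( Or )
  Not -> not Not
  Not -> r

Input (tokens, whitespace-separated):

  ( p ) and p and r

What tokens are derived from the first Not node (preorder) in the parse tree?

[Or [And [And [And [Not ( [Or [And [Not p]]] )]] and [Not p]] and [Not r]]]

( p )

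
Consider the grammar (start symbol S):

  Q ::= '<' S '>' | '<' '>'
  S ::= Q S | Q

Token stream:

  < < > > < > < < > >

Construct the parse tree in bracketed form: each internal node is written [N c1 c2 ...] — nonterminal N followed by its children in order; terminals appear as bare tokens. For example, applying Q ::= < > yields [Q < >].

[S [Q < [S [Q < >]] >] [S [Q < >] [S [Q < [S [Q < >]] >]]]]

S
Q S
< S > S
< Q > S
< < > > S
< < > > Q S
< < > > < > S
< < > > < > Q
< < > > < > < S >
< < > > < > < Q >
< < > > < > < < > >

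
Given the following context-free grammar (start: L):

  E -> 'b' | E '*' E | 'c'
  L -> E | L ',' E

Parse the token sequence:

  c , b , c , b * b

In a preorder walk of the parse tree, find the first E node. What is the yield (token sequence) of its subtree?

[L [L [L [L [E c]] , [E b]] , [E c]] , [E [E b] * [E b]]]

c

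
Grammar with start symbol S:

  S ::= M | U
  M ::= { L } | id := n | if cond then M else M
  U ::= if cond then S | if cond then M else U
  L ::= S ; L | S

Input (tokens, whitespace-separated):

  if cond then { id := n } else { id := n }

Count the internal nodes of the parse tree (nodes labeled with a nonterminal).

[S [M if cond then [M { [L [S [M id := n]]] }] else [M { [L [S [M id := n]]] }]]]

10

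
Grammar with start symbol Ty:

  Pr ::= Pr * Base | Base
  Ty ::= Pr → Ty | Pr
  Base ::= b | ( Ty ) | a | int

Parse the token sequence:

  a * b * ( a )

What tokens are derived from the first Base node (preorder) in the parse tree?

a

[Ty [Pr [Pr [Pr [Base a]] * [Base b]] * [Base ( [Ty [Pr [Base a]]] )]]]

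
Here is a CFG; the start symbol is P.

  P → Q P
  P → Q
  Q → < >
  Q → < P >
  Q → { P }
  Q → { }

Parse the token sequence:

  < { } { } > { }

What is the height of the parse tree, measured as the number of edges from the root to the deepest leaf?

[P [Q < [P [Q { }] [P [Q { }]]] >] [P [Q { }]]]

5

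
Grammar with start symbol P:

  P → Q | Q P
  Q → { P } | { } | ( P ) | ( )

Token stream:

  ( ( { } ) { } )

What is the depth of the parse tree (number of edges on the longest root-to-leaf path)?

6

[P [Q ( [P [Q ( [P [Q { }]] )] [P [Q { }]]] )]]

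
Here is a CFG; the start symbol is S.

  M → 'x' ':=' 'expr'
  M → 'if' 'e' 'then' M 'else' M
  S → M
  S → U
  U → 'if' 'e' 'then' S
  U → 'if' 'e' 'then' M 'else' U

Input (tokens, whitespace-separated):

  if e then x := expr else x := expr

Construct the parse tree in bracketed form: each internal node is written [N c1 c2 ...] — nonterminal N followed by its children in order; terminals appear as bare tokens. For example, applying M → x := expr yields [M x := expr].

[S [M if e then [M x := expr] else [M x := expr]]]

S
M
if e then M else M
if e then x := expr else M
if e then x := expr else x := expr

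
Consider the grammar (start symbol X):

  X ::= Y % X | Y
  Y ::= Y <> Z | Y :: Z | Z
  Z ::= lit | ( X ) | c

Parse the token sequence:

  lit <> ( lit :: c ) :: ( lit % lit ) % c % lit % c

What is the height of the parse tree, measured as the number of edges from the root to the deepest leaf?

[X [Y [Y [Y [Z lit]] <> [Z ( [X [Y [Y [Z lit]] :: [Z c]]] )]] :: [Z ( [X [Y [Z lit]] % [X [Y [Z lit]]]] )]] % [X [Y [Z c]] % [X [Y [Z lit]] % [X [Y [Z c]]]]]]

8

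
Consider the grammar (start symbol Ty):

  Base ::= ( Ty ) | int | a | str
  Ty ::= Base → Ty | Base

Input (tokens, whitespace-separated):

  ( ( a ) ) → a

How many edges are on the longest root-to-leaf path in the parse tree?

[Ty [Base ( [Ty [Base ( [Ty [Base a]] )]] )] → [Ty [Base a]]]

6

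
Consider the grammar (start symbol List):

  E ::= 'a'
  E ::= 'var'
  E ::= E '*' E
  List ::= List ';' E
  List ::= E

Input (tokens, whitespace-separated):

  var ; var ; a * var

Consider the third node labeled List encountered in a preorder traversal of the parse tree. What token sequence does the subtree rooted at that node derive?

[List [List [List [E var]] ; [E var]] ; [E [E a] * [E var]]]

var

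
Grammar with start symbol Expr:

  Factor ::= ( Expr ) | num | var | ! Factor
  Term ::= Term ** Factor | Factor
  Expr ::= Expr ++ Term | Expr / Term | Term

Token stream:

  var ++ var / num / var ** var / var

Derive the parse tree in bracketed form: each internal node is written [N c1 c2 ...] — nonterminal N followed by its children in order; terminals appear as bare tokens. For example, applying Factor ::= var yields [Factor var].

[Expr [Expr [Expr [Expr [Expr [Term [Factor var]]] ++ [Term [Factor var]]] / [Term [Factor num]]] / [Term [Term [Factor var]] ** [Factor var]]] / [Term [Factor var]]]

Expr
Expr / Term
Expr / Term / Term
Expr / Term / Term / Term
Expr ++ Term / Term / Term / Term
Term ++ Term / Term / Term / Term
Factor ++ Term / Term / Term / Term
var ++ Term / Term / Term / Term
var ++ Factor / Term / Term / Term
var ++ var / Term / Term / Term
var ++ var / Factor / Term / Term
var ++ var / num / Term / Term
var ++ var / num / Term ** Factor / Term
var ++ var / num / Factor ** Factor / Term
var ++ var / num / var ** Factor / Term
var ++ var / num / var ** var / Term
var ++ var / num / var ** var / Factor
var ++ var / num / var ** var / var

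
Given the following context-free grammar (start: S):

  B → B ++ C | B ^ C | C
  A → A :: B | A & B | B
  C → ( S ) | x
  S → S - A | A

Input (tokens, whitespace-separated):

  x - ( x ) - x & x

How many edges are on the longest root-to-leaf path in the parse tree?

9

[S [S [S [A [B [C x]]]] - [A [B [C ( [S [A [B [C x]]]] )]]]] - [A [A [B [C x]]] & [B [C x]]]]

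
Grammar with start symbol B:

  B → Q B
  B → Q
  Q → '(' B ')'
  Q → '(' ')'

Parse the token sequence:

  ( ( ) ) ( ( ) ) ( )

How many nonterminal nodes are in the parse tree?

10

[B [Q ( [B [Q ( )]] )] [B [Q ( [B [Q ( )]] )] [B [Q ( )]]]]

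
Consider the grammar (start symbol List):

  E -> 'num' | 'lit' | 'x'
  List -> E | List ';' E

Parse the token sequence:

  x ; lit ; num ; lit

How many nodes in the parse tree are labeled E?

4

[List [List [List [List [E x]] ; [E lit]] ; [E num]] ; [E lit]]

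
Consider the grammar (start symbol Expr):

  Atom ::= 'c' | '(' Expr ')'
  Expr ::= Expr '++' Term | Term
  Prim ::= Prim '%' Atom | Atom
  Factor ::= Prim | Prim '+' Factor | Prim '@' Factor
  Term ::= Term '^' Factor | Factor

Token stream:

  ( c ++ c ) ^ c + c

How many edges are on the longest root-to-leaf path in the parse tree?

[Expr [Term [Term [Factor [Prim [Atom ( [Expr [Expr [Term [Factor [Prim [Atom c]]]]] ++ [Term [Factor [Prim [Atom c]]]]] )]]]] ^ [Factor [Prim [Atom c]] + [Factor [Prim [Atom c]]]]]]

12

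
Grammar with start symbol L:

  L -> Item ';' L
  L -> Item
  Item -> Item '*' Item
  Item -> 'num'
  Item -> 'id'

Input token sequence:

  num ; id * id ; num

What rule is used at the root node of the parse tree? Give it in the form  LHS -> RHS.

[L [Item num] ; [L [Item [Item id] * [Item id]] ; [L [Item num]]]]

L -> Item ';' L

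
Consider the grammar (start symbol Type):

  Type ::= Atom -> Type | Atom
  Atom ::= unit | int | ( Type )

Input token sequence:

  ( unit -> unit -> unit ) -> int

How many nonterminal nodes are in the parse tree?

10

[Type [Atom ( [Type [Atom unit] -> [Type [Atom unit] -> [Type [Atom unit]]]] )] -> [Type [Atom int]]]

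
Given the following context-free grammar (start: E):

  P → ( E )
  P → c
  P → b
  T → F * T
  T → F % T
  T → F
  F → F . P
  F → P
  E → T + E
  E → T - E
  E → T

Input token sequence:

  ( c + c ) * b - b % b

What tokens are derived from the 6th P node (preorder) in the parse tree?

b

[E [T [F [P ( [E [T [F [P c]]] + [E [T [F [P c]]]]] )]] * [T [F [P b]]]] - [E [T [F [P b]] % [T [F [P b]]]]]]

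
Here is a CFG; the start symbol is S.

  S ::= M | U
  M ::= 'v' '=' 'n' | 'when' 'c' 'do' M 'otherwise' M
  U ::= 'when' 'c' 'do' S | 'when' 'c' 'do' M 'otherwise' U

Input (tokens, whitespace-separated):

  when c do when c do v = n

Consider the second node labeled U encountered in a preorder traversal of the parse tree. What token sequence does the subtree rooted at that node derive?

[S [U when c do [S [U when c do [S [M v = n]]]]]]

when c do v = n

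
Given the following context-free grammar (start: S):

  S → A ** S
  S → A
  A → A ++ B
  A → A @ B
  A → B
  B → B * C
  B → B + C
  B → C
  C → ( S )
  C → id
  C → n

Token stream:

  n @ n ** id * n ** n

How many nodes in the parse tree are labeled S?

3

[S [A [A [B [C n]]] @ [B [C n]]] ** [S [A [B [B [C id]] * [C n]]] ** [S [A [B [C n]]]]]]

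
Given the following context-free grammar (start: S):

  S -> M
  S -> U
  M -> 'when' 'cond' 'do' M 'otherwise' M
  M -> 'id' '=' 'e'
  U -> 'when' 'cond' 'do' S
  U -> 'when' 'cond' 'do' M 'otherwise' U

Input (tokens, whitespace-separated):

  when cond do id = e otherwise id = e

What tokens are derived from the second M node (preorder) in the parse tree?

id = e

[S [M when cond do [M id = e] otherwise [M id = e]]]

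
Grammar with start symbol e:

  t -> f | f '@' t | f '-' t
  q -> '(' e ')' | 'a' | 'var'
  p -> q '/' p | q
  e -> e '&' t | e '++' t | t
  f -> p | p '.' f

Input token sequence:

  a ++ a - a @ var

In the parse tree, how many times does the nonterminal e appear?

[e [e [t [f [p [q a]]]]] ++ [t [f [p [q a]]] - [t [f [p [q a]]] @ [t [f [p [q var]]]]]]]

2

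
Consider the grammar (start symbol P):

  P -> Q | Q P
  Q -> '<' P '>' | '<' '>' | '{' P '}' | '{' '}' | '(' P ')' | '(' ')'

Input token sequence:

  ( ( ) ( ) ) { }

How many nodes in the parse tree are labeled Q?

[P [Q ( [P [Q ( )] [P [Q ( )]]] )] [P [Q { }]]]

4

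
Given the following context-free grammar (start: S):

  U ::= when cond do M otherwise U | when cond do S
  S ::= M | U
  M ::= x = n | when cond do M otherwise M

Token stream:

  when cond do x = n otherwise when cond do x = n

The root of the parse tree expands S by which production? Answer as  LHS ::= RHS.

S ::= U

[S [U when cond do [M x = n] otherwise [U when cond do [S [M x = n]]]]]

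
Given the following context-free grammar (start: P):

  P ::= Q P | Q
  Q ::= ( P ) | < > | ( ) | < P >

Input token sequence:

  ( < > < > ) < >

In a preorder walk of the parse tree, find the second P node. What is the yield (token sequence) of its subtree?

[P [Q ( [P [Q < >] [P [Q < >]]] )] [P [Q < >]]]

< > < >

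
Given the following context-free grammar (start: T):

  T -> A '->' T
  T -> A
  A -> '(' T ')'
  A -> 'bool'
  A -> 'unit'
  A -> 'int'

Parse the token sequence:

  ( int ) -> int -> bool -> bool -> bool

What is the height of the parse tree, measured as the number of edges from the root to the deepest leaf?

6

[T [A ( [T [A int]] )] -> [T [A int] -> [T [A bool] -> [T [A bool] -> [T [A bool]]]]]]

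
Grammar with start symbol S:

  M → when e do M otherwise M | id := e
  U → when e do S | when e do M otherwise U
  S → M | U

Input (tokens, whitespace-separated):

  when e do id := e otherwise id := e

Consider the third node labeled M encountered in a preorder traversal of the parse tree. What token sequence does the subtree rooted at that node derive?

[S [M when e do [M id := e] otherwise [M id := e]]]

id := e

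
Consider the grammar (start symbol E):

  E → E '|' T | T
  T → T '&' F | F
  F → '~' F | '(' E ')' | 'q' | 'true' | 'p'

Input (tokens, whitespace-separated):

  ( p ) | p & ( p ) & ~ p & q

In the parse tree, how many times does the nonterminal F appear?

[E [E [T [F ( [E [T [F p]]] )]]] | [T [T [T [T [F p]] & [F ( [E [T [F p]]] )]] & [F ~ [F p]]] & [F q]]]

8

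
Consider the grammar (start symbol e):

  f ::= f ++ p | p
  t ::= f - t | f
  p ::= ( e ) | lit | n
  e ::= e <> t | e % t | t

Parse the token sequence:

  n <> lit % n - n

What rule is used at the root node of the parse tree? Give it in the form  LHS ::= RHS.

e ::= e % t

[e [e [e [t [f [p n]]]] <> [t [f [p lit]]]] % [t [f [p n]] - [t [f [p n]]]]]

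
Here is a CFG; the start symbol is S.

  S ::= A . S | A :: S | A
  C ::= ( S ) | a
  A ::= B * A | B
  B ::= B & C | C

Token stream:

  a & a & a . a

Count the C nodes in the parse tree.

4

[S [A [B [B [B [C a]] & [C a]] & [C a]]] . [S [A [B [C a]]]]]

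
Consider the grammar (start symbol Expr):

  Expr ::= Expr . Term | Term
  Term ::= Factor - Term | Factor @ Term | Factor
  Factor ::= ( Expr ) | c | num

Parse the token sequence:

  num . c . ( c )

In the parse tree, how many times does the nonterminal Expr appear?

[Expr [Expr [Expr [Term [Factor num]]] . [Term [Factor c]]] . [Term [Factor ( [Expr [Term [Factor c]]] )]]]

4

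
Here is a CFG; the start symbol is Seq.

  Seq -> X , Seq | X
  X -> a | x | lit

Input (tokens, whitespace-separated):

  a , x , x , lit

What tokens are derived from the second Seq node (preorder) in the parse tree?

x , x , lit

[Seq [X a] , [Seq [X x] , [Seq [X x] , [Seq [X lit]]]]]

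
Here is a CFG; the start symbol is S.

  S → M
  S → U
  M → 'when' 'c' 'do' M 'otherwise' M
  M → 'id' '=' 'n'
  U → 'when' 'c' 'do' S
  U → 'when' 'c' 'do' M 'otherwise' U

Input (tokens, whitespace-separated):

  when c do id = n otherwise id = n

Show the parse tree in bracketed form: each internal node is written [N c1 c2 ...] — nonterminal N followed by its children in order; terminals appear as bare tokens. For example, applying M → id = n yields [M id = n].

[S [M when c do [M id = n] otherwise [M id = n]]]

S
M
when c do M otherwise M
when c do id = n otherwise M
when c do id = n otherwise id = n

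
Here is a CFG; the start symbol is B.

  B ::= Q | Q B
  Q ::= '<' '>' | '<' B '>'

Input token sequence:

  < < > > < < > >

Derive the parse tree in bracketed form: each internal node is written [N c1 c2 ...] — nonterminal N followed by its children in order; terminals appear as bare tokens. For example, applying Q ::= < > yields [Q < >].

B
Q B
< B > B
< Q > B
< < > > B
< < > > Q
< < > > < B >
< < > > < Q >
< < > > < < > >

[B [Q < [B [Q < >]] >] [B [Q < [B [Q < >]] >]]]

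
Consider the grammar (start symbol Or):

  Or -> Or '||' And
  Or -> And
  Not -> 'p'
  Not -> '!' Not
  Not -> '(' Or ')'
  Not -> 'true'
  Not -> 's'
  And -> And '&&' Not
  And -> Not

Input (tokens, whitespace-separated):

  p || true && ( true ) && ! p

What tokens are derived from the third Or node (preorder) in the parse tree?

[Or [Or [And [Not p]]] || [And [And [And [Not true]] && [Not ( [Or [And [Not true]]] )]] && [Not ! [Not p]]]]

true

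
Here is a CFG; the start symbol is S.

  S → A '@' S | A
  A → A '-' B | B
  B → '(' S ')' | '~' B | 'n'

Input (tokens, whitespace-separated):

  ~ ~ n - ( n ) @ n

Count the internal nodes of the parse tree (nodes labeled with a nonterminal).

[S [A [A [B ~ [B ~ [B n]]]] - [B ( [S [A [B n]]] )]] @ [S [A [B n]]]]

13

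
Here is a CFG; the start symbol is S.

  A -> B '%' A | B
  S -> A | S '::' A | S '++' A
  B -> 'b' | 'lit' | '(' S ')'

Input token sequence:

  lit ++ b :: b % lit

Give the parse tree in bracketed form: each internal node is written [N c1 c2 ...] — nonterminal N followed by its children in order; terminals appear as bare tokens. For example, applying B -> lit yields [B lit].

S
S :: A
S ++ A :: A
A ++ A :: A
B ++ A :: A
lit ++ A :: A
lit ++ B :: A
lit ++ b :: A
lit ++ b :: B % A
lit ++ b :: b % A
lit ++ b :: b % B
lit ++ b :: b % lit

[S [S [S [A [B lit]]] ++ [A [B b]]] :: [A [B b] % [A [B lit]]]]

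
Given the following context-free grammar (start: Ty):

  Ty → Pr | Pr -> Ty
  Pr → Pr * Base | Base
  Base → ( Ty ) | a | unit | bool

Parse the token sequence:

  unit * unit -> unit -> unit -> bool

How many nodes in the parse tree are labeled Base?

5

[Ty [Pr [Pr [Base unit]] * [Base unit]] -> [Ty [Pr [Base unit]] -> [Ty [Pr [Base unit]] -> [Ty [Pr [Base bool]]]]]]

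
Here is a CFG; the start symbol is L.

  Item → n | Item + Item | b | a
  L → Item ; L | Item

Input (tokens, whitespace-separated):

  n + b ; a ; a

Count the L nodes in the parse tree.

[L [Item [Item n] + [Item b]] ; [L [Item a] ; [L [Item a]]]]

3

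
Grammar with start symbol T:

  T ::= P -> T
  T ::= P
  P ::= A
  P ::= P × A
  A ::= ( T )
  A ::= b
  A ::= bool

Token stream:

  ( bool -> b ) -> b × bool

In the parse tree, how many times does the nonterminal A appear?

[T [P [A ( [T [P [A bool]] -> [T [P [A b]]]] )]] -> [T [P [P [A b]] × [A bool]]]]

5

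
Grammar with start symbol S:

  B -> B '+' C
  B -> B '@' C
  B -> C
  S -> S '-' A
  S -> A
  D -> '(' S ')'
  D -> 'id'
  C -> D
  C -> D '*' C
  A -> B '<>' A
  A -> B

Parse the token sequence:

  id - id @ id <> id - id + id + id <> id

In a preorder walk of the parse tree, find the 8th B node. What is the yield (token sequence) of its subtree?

[S [S [S [A [B [C [D id]]]]] - [A [B [B [C [D id]]] @ [C [D id]]] <> [A [B [C [D id]]]]]] - [A [B [B [B [C [D id]]] + [C [D id]]] + [C [D id]]] <> [A [B [C [D id]]]]]]

id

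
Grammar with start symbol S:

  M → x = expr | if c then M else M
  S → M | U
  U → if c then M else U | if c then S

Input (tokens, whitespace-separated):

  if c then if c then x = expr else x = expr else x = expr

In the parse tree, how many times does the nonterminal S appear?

1

[S [M if c then [M if c then [M x = expr] else [M x = expr]] else [M x = expr]]]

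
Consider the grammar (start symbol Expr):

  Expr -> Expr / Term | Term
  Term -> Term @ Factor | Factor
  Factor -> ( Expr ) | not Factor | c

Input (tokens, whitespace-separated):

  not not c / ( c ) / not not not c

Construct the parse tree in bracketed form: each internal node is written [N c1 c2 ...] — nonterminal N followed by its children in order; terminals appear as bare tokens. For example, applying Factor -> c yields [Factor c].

[Expr [Expr [Expr [Term [Factor not [Factor not [Factor c]]]]] / [Term [Factor ( [Expr [Term [Factor c]]] )]]] / [Term [Factor not [Factor not [Factor not [Factor c]]]]]]

Expr
Expr / Term
Expr / Term / Term
Term / Term / Term
Factor / Term / Term
not Factor / Term / Term
not not Factor / Term / Term
not not c / Term / Term
not not c / Factor / Term
not not c / ( Expr ) / Term
not not c / ( Term ) / Term
not not c / ( Factor ) / Term
not not c / ( c ) / Term
not not c / ( c ) / Factor
not not c / ( c ) / not Factor
not not c / ( c ) / not not Factor
not not c / ( c ) / not not not Factor
not not c / ( c ) / not not not c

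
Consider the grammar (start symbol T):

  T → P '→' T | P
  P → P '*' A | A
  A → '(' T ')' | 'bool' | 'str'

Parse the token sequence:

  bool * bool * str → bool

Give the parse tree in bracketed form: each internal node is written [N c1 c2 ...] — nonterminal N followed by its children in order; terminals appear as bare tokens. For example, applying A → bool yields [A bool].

T
P → T
P * A → T
P * A * A → T
A * A * A → T
bool * A * A → T
bool * bool * A → T
bool * bool * str → T
bool * bool * str → P
bool * bool * str → A
bool * bool * str → bool

[T [P [P [P [A bool]] * [A bool]] * [A str]] → [T [P [A bool]]]]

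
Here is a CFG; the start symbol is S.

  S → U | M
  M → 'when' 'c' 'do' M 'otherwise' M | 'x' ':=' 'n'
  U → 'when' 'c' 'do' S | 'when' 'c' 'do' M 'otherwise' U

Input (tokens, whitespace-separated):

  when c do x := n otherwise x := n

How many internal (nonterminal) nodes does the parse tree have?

4

[S [M when c do [M x := n] otherwise [M x := n]]]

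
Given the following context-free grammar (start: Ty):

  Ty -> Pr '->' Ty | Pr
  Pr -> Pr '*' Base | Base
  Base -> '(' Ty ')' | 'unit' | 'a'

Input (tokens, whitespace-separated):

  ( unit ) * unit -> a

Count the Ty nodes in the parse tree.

[Ty [Pr [Pr [Base ( [Ty [Pr [Base unit]]] )]] * [Base unit]] -> [Ty [Pr [Base a]]]]

3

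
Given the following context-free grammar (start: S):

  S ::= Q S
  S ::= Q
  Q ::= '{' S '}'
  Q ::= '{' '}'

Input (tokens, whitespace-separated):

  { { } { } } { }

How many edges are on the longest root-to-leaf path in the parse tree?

[S [Q { [S [Q { }] [S [Q { }]]] }] [S [Q { }]]]

5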